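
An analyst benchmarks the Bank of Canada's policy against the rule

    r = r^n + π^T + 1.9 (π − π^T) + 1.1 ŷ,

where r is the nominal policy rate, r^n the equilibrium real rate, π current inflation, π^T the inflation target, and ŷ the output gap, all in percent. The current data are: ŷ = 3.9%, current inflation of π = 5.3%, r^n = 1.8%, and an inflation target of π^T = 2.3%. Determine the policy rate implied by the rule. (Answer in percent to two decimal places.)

14.09%

r = 1.8 + 2.3 + 1.9 × (5.3 − 2.3) + 1.1 × 3.9
   = 1.8 + 2.3 + 5.7 + 4.29 = 14.09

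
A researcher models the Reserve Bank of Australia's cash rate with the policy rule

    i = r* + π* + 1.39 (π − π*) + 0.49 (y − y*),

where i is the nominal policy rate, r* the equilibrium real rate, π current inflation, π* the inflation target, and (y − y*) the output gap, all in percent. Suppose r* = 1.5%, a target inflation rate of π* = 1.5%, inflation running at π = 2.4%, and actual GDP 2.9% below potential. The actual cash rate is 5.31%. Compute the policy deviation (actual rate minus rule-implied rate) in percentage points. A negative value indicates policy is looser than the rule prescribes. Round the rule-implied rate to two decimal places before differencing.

2.48 pp

Output 2.9% below potential → (y − y*) = -2.9.
i = 1.5 + 1.5 + 1.39 × (2.4 − 1.5) + 0.49 × (-2.9)
   = 1.5 + 1.5 + 1.251 − 1.421 = 2.83
Deviation = 5.31 − 2.83 = 2.48 pp.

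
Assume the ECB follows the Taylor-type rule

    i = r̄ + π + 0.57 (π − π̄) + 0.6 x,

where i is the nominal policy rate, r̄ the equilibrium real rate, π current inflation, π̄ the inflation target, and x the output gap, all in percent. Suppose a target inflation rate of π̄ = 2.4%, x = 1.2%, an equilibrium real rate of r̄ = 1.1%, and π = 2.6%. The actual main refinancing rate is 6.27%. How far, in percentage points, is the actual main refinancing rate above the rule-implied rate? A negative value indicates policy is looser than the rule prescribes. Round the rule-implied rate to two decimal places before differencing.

1.74 pp

i = 1.1 + 2.6 + 0.57 × (2.6 − 2.4) + 0.6 × 1.2
   = 1.1 + 2.6 + 0.114 + 0.72 = 4.53
Deviation = 6.27 − 4.53 = 1.74 pp.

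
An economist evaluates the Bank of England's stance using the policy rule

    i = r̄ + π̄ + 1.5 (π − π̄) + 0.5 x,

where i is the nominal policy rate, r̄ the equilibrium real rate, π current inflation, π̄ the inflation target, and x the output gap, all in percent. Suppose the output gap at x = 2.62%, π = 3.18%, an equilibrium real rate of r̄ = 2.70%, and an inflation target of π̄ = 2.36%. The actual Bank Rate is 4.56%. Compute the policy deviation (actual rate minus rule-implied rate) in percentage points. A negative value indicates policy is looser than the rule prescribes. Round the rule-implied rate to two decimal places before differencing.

-3.04 pp

i = 2.70 + 2.36 + 1.5 × (3.18 − 2.36) + 0.5 × 2.62
   = 2.70 + 2.36 + 1.23 + 1.31 = 7.60
Deviation = 4.56 − 7.60 = -3.04 pp.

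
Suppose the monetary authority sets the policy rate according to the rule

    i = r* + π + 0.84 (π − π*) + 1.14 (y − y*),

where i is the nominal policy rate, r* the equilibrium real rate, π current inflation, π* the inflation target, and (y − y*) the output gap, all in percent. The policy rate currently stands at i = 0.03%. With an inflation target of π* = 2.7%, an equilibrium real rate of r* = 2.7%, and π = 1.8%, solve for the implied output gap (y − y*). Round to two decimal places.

-3.26%

1.14 (y − y*) = 0.03 − 2.7 − 1.8 − 0.84 × (1.8 − 2.7) = -3.714
(y − y*) = -3.714 / 1.14 = -3.26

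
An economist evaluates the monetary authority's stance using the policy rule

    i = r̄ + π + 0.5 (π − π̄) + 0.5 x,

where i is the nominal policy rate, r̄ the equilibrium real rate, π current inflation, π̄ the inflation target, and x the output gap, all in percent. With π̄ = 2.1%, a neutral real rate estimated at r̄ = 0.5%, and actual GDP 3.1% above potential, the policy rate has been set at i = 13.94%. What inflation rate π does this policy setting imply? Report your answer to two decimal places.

Output 3.1% above potential → x = 3.1.
Collecting π: i = r̄ + (1 + 0.5) π − 0.5 π̄ + 0.5 x
1.5 π = 13.94 − 0.5 + 0.5 × 2.1 − 0.5 × 3.1 = 12.94
π = 12.94 / 1.5 = 8.63

8.63%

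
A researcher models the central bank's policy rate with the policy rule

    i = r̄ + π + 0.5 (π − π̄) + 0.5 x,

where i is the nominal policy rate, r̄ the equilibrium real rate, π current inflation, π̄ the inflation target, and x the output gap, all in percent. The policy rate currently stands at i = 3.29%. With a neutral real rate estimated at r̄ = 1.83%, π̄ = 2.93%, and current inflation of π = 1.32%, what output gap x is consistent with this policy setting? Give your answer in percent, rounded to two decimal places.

0.5 x = 3.29 − 1.83 − 1.32 − 0.5 × (1.32 − 2.93) = 0.945
x = 0.945 / 0.5 = 1.89

1.89%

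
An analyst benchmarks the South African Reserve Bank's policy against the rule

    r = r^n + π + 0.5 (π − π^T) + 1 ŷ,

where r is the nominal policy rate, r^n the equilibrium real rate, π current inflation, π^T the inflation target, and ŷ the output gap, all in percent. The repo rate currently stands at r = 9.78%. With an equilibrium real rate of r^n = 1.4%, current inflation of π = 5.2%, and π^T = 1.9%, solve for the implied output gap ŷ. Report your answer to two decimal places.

1 ŷ = 9.78 − 1.4 − 5.2 − 0.5 × (5.2 − 1.9) = 1.53
ŷ = 1.53 / 1 = 1.53

1.53%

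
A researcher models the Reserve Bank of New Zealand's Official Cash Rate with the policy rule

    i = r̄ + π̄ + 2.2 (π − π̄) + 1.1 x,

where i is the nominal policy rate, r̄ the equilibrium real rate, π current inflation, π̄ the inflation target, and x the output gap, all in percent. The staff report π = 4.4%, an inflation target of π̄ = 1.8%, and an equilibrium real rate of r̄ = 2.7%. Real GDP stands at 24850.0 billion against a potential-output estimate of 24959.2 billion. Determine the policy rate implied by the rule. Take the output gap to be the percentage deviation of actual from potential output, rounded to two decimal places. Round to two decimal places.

Output gap = 100 × (24850.0 − 24959.2) / 24959.2 = -0.44%.
i = 2.70 + 1.80 + 2.2 × (4.40 − 1.80) + 1.1 × (-0.44)
   = 2.70 + 1.8 + 5.72 − 0.484 = 9.74

9.74%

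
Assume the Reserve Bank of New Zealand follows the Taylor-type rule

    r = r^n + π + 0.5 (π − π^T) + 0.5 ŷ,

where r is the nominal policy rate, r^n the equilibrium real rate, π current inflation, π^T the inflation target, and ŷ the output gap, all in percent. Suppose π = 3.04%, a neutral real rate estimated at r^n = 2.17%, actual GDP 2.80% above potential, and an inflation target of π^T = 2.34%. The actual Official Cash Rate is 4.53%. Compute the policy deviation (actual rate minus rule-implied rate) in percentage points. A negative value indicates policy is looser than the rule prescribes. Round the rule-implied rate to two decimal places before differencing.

-2.43 pp

Output 2.80% above potential → ŷ = 2.80.
r = 2.17 + 3.04 + 0.5 × (3.04 − 2.34) + 0.5 × 2.80
   = 2.17 + 3.04 + 0.35 + 1.4 = 6.96
Deviation = 4.53 − 6.96 = -2.43 pp.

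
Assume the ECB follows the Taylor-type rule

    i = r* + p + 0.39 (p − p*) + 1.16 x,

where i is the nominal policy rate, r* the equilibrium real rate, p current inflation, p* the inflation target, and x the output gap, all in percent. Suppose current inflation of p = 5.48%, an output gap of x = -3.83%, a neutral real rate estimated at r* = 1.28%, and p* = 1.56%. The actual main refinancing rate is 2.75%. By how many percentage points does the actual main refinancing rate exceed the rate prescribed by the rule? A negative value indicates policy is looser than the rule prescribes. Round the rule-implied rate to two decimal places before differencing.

i = 1.28 + 5.48 + 0.39 × (5.48 − 1.56) + 1.16 × (-3.83)
   = 1.28 + 5.48 + 1.5288 − 4.4428 = 3.85
Deviation = 2.75 − 3.85 = -1.10 pp.

-1.10 pp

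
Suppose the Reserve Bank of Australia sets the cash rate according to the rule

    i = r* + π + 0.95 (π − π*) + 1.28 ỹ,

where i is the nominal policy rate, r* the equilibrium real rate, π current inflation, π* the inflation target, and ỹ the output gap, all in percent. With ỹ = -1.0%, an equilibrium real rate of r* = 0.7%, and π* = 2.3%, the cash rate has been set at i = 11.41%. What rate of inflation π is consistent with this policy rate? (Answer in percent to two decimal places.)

Collecting π: i = r* + (1 + 0.95) π − 0.95 π* + 1.28 ỹ
1.95 π = 11.41 − 0.7 + 0.95 × 2.3 − 1.28 × (-1.0) = 14.175
π = 14.175 / 1.95 = 7.27

7.27%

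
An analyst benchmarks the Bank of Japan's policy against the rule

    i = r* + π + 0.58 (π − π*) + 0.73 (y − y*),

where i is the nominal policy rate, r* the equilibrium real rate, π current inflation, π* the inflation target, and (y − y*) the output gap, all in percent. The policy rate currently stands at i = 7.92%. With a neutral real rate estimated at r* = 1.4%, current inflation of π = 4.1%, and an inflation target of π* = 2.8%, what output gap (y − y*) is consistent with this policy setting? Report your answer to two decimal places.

0.73 (y − y*) = 7.92 − 1.4 − 4.1 − 0.58 × (4.1 − 2.8) = 1.666
(y − y*) = 1.666 / 0.73 = 2.28

2.28%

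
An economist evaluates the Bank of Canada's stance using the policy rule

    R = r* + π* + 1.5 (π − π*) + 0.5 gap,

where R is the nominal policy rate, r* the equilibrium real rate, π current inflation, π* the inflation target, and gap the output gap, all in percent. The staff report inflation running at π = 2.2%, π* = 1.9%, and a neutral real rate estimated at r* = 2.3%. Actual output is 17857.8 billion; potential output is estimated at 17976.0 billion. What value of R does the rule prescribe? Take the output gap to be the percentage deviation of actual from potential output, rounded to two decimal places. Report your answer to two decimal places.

Output gap = 100 × (17857.8 − 17976.0) / 17976.0 = -0.66%.
R = 2.30 + 1.90 + 1.5 × (2.20 − 1.90) + 0.5 × (-0.66)
   = 2.30 + 1.9 + 0.45 − 0.33 = 4.32

4.32%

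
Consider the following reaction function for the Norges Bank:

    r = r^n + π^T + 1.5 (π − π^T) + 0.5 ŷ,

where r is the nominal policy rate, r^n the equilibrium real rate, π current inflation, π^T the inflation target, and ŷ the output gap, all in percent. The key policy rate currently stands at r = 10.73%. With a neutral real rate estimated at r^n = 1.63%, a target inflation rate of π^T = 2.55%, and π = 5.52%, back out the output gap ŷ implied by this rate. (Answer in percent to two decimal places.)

0.5 ŷ = 10.73 − 1.63 − 2.55 − 1.5 × (5.52 − 2.55) = 2.095
ŷ = 2.095 / 0.5 = 4.19

4.19%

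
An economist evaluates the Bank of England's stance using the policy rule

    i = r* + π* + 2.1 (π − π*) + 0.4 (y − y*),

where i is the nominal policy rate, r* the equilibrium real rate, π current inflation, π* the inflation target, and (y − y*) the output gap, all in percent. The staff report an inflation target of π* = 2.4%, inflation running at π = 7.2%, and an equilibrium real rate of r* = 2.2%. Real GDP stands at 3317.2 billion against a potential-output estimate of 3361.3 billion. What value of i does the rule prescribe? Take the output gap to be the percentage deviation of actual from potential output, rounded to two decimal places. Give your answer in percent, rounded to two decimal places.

14.16%

Output gap = 100 × (3317.2 − 3361.3) / 3361.3 = -1.31%.
i = 2.20 + 2.40 + 2.1 × (7.20 − 2.40) + 0.4 × (-1.31)
   = 2.20 + 2.4 + 10.08 − 0.524 = 14.16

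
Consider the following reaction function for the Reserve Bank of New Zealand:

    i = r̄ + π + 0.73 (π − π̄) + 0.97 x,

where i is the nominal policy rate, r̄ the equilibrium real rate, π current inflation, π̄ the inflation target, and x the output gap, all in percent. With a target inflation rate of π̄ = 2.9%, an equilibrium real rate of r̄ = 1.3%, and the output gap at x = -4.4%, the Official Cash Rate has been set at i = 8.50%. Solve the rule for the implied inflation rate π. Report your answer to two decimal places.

7.85%

Collecting π: i = r̄ + (1 + 0.73) π − 0.73 π̄ + 0.97 x
1.73 π = 8.50 − 1.3 + 0.73 × 2.9 − 0.97 × (-4.4) = 13.585
π = 13.585 / 1.73 = 7.85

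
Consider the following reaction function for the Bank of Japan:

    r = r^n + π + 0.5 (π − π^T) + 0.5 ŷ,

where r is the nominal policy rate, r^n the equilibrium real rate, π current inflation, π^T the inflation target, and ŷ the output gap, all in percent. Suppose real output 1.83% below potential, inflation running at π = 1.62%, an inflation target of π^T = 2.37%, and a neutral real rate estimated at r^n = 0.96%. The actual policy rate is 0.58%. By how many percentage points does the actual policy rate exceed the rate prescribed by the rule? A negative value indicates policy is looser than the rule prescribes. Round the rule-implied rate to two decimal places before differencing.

-0.71 pp

Output 1.83% below potential → ŷ = -1.83.
r = 0.96 + 1.62 + 0.5 × (1.62 − 2.37) + 0.5 × (-1.83)
   = 0.96 + 1.62 − 0.375 − 0.915 = 1.29
Deviation = 0.58 − 1.29 = -0.71 pp.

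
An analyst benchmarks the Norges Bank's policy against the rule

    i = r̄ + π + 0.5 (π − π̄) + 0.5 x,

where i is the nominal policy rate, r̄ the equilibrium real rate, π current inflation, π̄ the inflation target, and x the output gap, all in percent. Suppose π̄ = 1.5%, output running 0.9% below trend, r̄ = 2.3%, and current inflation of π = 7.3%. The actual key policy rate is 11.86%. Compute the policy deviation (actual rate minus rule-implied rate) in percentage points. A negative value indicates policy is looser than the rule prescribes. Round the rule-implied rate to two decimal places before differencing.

-0.19 pp

Output 0.9% below potential → x = -0.9.
i = 2.3 + 7.3 + 0.5 × (7.3 − 1.5) + 0.5 × (-0.9)
   = 2.3 + 7.3 + 2.9 − 0.45 = 12.05
Deviation = 11.86 − 12.05 = -0.19 pp.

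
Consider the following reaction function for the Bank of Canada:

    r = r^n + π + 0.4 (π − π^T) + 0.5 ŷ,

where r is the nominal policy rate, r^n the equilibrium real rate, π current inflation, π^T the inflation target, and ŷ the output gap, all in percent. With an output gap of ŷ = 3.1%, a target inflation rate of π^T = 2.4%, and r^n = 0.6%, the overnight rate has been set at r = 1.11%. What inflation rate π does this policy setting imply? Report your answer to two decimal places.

-0.06%

Collecting π: r = r^n + (1 + 0.4) π − 0.4 π^T + 0.5 ŷ
1.4 π = 1.11 − 0.6 + 0.4 × 2.4 − 0.5 × 3.1 = -0.08
π = -0.08 / 1.4 = -0.06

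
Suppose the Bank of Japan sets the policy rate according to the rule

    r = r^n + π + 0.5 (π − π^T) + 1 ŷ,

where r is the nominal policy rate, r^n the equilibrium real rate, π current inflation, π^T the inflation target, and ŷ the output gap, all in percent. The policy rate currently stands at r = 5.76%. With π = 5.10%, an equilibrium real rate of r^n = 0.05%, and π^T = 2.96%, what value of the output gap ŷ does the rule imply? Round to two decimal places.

1 ŷ = 5.76 − 0.05 − 5.10 − 0.5 × (5.10 − 2.96) = -0.46
ŷ = -0.46 / 1 = -0.46

-0.46%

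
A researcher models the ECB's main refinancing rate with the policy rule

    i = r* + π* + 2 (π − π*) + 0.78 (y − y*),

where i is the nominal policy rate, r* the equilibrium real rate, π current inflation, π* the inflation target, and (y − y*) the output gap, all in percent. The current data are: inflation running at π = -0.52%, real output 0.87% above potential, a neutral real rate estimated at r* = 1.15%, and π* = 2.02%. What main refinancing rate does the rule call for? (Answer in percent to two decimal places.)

-1.23%

Output 0.87% above potential → (y − y*) = 0.87.
i = 1.15 + 2.02 + 2 × (-0.52 − 2.02) + 0.78 × 0.87
   = 1.15 + 2.02 − 5.08 + 0.6786 = -1.23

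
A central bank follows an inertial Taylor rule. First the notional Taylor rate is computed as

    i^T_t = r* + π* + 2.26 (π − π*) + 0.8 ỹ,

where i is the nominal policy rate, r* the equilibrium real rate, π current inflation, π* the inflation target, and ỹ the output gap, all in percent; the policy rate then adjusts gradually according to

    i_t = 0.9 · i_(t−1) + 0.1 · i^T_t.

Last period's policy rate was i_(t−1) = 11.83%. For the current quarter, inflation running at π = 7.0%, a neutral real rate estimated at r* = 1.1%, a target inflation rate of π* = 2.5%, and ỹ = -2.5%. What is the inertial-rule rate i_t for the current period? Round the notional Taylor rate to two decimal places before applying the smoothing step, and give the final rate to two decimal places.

11.82%

i^T_t = 1.1 + 2.5 + 2.26 × (7.0 − 2.5) + 0.8 × (-2.5)
   = 1.1 + 2.5 + 10.17 − 2 = 11.77
i_t = 0.9 × 11.83 + 0.1 × 11.77 = 10.647 + 1.177 = 11.82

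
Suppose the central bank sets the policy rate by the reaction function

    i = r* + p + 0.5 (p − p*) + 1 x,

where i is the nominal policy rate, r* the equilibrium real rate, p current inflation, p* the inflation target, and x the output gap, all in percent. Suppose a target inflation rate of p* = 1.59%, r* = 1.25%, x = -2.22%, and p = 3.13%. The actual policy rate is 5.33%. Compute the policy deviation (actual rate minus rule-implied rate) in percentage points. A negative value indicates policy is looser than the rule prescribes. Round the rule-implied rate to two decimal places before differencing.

2.40 pp

i = 1.25 + 3.13 + 0.5 × (3.13 − 1.59) + 1 × (-2.22)
   = 1.25 + 3.13 + 0.77 − 2.22 = 2.93
Deviation = 5.33 − 2.93 = 2.40 pp.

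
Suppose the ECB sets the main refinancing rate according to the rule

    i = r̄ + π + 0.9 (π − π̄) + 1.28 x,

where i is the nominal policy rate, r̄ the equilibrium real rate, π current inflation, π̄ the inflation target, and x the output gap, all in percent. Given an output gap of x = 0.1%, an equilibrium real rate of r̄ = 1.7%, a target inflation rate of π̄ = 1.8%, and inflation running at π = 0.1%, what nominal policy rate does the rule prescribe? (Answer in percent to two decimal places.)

i = 1.7 + 0.1 + 0.9 × (0.1 − 1.8) + 1.28 × 0.1
   = 1.7 + 0.1 − 1.53 + 0.128 = 0.40

0.40%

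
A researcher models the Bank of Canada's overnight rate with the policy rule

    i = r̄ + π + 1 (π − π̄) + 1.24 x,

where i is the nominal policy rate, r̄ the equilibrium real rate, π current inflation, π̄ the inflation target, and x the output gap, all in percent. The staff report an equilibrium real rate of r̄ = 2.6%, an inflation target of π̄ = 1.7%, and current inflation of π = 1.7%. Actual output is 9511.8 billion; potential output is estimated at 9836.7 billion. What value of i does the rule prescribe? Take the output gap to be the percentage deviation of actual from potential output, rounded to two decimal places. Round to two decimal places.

Output gap = 100 × (9511.8 − 9836.7) / 9836.7 = -3.30%.
i = 2.60 + 1.70 + 1 × (1.70 − 1.70) + 1.24 × (-3.30)
   = 2.60 + 1.7 + 0 − 4.092 = 0.21

0.21%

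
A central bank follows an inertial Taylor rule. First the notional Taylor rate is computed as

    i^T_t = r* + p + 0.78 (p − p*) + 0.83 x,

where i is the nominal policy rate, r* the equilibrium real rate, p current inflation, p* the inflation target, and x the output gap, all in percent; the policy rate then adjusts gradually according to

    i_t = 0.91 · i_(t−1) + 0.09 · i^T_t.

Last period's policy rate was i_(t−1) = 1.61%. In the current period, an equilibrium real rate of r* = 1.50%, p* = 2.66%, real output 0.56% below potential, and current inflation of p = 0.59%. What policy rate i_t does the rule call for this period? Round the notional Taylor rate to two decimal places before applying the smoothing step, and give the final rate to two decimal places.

Output 0.56% below potential → x = -0.56.
i^T_t = 1.50 + 0.59 + 0.78 × (0.59 − 2.66) + 0.83 × (-0.56)
   = 1.50 + 0.59 − 1.6146 − 0.4648 = 0.01
i_t = 0.91 × 1.61 + 0.09 × 0.01 = 1.4651 + 0.0009 = 1.47

1.47%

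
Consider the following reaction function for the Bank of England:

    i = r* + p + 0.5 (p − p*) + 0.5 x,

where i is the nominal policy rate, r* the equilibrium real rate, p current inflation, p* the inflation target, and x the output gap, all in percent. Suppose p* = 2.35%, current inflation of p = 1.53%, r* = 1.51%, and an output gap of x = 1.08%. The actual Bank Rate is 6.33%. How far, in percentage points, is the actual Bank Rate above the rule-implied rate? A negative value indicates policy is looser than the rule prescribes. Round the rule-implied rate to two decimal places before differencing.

3.16 pp

i = 1.51 + 1.53 + 0.5 × (1.53 − 2.35) + 0.5 × 1.08
   = 1.51 + 1.53 − 0.41 + 0.54 = 3.17
Deviation = 6.33 − 3.17 = 3.16 pp.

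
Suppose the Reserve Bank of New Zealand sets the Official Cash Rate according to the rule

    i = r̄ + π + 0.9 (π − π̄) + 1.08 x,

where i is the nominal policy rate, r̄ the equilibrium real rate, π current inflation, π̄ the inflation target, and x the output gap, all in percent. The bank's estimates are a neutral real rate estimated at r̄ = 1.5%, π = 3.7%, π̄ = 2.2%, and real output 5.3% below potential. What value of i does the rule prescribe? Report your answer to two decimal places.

Output 5.3% below potential → x = -5.3.
i = 1.5 + 3.7 + 0.9 × (3.7 − 2.2) + 1.08 × (-5.3)
   = 1.5 + 3.7 + 1.35 − 5.724 = 0.83

0.83%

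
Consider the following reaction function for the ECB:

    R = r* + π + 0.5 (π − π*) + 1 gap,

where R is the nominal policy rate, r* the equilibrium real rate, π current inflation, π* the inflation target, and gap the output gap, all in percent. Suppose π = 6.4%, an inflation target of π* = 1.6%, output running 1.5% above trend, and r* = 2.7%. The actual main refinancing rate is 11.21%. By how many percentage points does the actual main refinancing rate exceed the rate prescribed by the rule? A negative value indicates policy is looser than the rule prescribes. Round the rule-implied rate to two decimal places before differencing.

-1.79 pp

Output 1.5% above potential → gap = 1.5.
R = 2.7 + 6.4 + 0.5 × (6.4 − 1.6) + 1 × 1.5
   = 2.7 + 6.4 + 2.4 + 1.5 = 13.00
Deviation = 11.21 − 13.00 = -1.79 pp.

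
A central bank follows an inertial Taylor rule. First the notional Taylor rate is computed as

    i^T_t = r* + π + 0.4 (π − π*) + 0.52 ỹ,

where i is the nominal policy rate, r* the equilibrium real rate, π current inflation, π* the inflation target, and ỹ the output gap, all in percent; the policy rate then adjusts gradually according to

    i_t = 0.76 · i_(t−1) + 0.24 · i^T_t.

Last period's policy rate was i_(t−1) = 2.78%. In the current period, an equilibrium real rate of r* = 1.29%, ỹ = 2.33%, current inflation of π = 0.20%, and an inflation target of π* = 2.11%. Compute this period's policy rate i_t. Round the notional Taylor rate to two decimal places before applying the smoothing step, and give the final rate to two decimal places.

2.58%

i^T_t = 1.29 + 0.20 + 0.4 × (0.20 − 2.11) + 0.52 × 2.33
   = 1.29 + 0.2 − 0.764 + 1.2116 = 1.94
i_t = 0.76 × 2.78 + 0.24 × 1.94 = 2.1128 + 0.4656 = 2.58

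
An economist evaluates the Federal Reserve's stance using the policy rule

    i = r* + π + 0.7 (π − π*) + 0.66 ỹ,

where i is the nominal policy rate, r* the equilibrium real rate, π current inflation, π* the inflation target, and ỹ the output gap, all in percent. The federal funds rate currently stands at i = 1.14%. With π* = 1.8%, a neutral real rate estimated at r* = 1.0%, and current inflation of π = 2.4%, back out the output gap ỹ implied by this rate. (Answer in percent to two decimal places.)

-4.06%

0.66 ỹ = 1.14 − 1.0 − 2.4 − 0.7 × (2.4 − 1.8) = -2.68
ỹ = -2.68 / 0.66 = -4.06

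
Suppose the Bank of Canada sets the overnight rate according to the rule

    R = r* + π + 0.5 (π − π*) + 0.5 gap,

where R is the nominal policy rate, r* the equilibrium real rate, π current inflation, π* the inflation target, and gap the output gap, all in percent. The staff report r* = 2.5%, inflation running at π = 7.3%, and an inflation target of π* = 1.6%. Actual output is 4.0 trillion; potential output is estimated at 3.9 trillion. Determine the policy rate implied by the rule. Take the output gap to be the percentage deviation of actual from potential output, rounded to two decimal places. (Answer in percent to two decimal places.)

13.93%

Output gap = 100 × (4.0 − 3.9) / 3.9 = 2.56%.
R = 2.50 + 7.30 + 0.5 × (7.30 − 1.60) + 0.5 × 2.56
   = 2.50 + 7.3 + 2.85 + 1.28 = 13.93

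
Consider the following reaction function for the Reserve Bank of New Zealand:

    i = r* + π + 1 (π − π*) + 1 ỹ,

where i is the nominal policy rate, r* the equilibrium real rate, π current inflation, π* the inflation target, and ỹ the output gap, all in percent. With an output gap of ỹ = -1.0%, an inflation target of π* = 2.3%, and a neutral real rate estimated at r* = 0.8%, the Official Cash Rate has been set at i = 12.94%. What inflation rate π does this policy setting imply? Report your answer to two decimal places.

Collecting π: i = r* + (1 + 1) π − 1 π* + 1 ỹ
2 π = 12.94 − 0.8 + 1 × 2.3 − 1 × (-1.0) = 15.44
π = 15.44 / 2 = 7.72

7.72%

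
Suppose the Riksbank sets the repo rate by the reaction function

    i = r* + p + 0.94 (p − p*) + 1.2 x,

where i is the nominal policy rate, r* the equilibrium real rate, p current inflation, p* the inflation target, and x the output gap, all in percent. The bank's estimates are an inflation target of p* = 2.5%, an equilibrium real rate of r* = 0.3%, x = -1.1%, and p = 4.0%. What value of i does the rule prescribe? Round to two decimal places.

i = 0.3 + 4.0 + 0.94 × (4.0 − 2.5) + 1.2 × (-1.1)
   = 0.3 + 4 + 1.41 − 1.32 = 4.39

4.39%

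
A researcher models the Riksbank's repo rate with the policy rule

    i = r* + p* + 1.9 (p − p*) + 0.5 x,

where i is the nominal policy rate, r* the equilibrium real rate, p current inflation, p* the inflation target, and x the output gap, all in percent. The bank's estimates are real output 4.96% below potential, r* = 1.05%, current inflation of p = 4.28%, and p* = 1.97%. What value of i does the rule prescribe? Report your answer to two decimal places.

4.93%

Output 4.96% below potential → x = -4.96.
i = 1.05 + 1.97 + 1.9 × (4.28 − 1.97) + 0.5 × (-4.96)
   = 1.05 + 1.97 + 4.389 − 2.48 = 4.93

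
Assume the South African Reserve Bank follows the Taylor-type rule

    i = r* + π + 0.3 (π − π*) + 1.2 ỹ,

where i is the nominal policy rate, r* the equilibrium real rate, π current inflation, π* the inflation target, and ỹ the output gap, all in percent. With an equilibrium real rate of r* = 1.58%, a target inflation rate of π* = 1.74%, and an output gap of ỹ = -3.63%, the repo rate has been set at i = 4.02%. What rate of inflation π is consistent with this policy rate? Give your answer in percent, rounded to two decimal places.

Collecting π: i = r* + (1 + 0.3) π − 0.3 π* + 1.2 ỹ
1.3 π = 4.02 − 1.58 + 0.3 × 1.74 − 1.2 × (-3.63) = 7.318
π = 7.318 / 1.3 = 5.63

5.63%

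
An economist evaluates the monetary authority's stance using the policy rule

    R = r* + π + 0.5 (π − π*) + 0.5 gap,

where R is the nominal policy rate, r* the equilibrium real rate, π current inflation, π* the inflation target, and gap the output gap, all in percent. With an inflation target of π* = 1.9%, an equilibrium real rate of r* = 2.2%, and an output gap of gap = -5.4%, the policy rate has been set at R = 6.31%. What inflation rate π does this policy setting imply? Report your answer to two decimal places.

5.17%

Collecting π: R = r* + (1 + 0.5) π − 0.5 π* + 0.5 gap
1.5 π = 6.31 − 2.2 + 0.5 × 1.9 − 0.5 × (-5.4) = 7.76
π = 7.76 / 1.5 = 5.17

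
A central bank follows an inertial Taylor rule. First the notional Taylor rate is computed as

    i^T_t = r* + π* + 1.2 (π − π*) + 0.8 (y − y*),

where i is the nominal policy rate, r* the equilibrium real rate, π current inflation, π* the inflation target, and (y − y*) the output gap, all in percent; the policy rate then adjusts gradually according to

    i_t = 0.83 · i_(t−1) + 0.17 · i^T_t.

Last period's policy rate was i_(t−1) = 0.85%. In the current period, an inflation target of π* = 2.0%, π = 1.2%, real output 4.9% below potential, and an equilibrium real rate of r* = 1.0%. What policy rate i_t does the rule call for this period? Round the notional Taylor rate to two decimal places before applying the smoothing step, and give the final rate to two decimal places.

0.39%

Output 4.9% below potential → (y − y*) = -4.9.
i^T_t = 1.0 + 2.0 + 1.2 × (1.2 − 2.0) + 0.8 × (-4.9)
   = 1.0 + 2 − 0.96 − 3.92 = -1.88
i_t = 0.83 × 0.85 + 0.17 × (-1.88) = 0.7055 − 0.3196 = 0.39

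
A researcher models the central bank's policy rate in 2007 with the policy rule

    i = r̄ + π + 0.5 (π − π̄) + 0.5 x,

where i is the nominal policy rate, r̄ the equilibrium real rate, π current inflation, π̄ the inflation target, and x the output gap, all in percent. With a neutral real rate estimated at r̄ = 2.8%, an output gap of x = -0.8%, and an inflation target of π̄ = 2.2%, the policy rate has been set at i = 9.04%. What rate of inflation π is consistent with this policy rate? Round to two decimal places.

5.16%

Collecting π: i = r̄ + (1 + 0.5) π − 0.5 π̄ + 0.5 x
1.5 π = 9.04 − 2.8 + 0.5 × 2.2 − 0.5 × (-0.8) = 7.74
π = 7.74 / 1.5 = 5.16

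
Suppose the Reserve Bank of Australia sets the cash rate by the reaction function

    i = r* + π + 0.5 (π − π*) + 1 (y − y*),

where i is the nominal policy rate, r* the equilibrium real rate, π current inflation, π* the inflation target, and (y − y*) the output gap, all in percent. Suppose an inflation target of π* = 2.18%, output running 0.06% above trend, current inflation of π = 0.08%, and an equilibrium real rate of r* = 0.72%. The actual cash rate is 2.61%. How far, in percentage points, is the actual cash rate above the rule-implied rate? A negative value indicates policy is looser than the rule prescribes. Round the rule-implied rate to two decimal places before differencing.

2.80 pp

Output 0.06% above potential → (y − y*) = 0.06.
i = 0.72 + 0.08 + 0.5 × (0.08 − 2.18) + 1 × 0.06
   = 0.72 + 0.08 − 1.05 + 0.06 = -0.19
Deviation = 2.61 − (-0.19) = 2.80 pp.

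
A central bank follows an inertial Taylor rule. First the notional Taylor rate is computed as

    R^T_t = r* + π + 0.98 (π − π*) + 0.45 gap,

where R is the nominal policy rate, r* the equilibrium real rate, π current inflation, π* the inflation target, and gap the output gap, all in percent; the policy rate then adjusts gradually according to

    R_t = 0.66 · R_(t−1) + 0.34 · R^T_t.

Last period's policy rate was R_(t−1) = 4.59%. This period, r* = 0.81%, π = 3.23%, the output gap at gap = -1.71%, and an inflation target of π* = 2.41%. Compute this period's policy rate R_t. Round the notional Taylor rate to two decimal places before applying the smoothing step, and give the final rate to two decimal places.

R^T_t = 0.81 + 3.23 + 0.98 × (3.23 − 2.41) + 0.45 × (-1.71)
   = 0.81 + 3.23 + 0.8036 − 0.7695 = 4.07
R_t = 0.66 × 4.59 + 0.34 × 4.07 = 3.0294 + 1.3838 = 4.41

4.41%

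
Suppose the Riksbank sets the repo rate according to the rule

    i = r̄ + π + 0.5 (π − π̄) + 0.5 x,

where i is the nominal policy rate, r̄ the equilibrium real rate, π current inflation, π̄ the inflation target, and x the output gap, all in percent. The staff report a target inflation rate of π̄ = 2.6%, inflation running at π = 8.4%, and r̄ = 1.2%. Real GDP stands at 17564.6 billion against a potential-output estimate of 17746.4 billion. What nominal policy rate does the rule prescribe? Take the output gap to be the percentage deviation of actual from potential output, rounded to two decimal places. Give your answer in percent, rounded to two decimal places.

11.99%

Output gap = 100 × (17564.6 − 17746.4) / 17746.4 = -1.02%.
i = 1.20 + 8.40 + 0.5 × (8.40 − 2.60) + 0.5 × (-1.02)
   = 1.20 + 8.4 + 2.9 − 0.51 = 11.99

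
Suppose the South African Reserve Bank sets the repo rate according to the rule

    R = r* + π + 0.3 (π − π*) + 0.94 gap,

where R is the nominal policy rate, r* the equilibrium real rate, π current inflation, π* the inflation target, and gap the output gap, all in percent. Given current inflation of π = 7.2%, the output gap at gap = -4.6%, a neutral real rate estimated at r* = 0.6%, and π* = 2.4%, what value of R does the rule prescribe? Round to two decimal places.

4.92%

R = 0.6 + 7.2 + 0.3 × (7.2 − 2.4) + 0.94 × (-4.6)
   = 0.6 + 7.2 + 1.44 − 4.324 = 4.92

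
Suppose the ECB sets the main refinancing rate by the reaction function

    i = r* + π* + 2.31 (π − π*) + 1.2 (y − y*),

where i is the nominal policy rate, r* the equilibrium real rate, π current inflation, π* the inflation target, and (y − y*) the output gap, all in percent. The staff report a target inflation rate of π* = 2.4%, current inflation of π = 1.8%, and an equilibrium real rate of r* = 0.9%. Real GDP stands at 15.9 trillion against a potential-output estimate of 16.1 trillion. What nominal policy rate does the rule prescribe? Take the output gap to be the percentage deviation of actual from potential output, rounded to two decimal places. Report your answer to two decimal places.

0.43%

Output gap = 100 × (15.9 − 16.1) / 16.1 = -1.24%.
i = 0.90 + 2.40 + 2.31 × (1.80 − 2.40) + 1.2 × (-1.24)
   = 0.90 + 2.4 − 1.386 − 1.488 = 0.43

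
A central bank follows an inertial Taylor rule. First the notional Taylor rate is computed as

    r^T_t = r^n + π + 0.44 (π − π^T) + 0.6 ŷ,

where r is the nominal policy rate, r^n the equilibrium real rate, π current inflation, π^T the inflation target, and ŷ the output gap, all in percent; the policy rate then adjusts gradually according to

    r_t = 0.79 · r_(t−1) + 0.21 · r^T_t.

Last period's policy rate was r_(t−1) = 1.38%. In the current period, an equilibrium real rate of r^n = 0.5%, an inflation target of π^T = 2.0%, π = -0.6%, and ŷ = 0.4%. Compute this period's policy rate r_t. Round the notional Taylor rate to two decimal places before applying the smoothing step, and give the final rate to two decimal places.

0.88%

r^T_t = 0.5 + (-0.6) + 0.44 × (-0.6 − 2.0) + 0.6 × 0.4
   = 0.5 − 0.6 − 1.144 + 0.24 = -1.00
r_t = 0.79 × 1.38 + 0.21 × (-1.00) = 1.0902 − 0.21 = 0.88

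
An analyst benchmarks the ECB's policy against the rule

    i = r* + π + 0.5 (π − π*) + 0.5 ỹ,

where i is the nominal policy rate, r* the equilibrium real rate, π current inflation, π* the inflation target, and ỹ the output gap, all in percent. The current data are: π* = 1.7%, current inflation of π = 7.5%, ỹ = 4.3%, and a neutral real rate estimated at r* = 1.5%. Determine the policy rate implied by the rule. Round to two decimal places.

14.05%

i = 1.5 + 7.5 + 0.5 × (7.5 − 1.7) + 0.5 × 4.3
   = 1.5 + 7.5 + 2.9 + 2.15 = 14.05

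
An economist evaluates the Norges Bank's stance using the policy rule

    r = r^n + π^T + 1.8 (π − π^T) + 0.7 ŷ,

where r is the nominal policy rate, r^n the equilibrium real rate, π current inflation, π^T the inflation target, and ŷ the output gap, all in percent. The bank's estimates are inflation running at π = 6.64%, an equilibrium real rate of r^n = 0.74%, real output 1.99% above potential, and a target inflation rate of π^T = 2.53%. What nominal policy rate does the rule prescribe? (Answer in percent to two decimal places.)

12.06%

Output 1.99% above potential → ŷ = 1.99.
r = 0.74 + 2.53 + 1.8 × (6.64 − 2.53) + 0.7 × 1.99
   = 0.74 + 2.53 + 7.398 + 1.393 = 12.06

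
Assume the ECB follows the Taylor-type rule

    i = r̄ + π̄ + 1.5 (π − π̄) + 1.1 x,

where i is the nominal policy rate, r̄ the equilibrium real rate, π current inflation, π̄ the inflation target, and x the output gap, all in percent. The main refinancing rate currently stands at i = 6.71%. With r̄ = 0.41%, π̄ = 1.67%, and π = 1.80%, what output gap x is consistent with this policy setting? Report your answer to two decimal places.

4.03%

1.1 x = 6.71 − 0.41 − 1.67 − 1.5 × (1.80 − 1.67) = 4.435
x = 4.435 / 1.1 = 4.03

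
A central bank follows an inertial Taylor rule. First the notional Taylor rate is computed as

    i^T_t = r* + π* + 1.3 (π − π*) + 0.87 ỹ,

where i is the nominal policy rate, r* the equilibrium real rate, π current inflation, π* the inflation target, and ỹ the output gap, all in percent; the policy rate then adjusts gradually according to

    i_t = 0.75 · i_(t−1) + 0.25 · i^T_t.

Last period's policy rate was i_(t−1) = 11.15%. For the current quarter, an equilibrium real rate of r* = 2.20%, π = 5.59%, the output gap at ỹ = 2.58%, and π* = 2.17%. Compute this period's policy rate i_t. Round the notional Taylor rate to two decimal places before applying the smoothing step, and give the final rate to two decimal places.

11.13%

i^T_t = 2.20 + 2.17 + 1.3 × (5.59 − 2.17) + 0.87 × 2.58
   = 2.20 + 2.17 + 4.446 + 2.2446 = 11.06
i_t = 0.75 × 11.15 + 0.25 × 11.06 = 8.3625 + 2.765 = 11.13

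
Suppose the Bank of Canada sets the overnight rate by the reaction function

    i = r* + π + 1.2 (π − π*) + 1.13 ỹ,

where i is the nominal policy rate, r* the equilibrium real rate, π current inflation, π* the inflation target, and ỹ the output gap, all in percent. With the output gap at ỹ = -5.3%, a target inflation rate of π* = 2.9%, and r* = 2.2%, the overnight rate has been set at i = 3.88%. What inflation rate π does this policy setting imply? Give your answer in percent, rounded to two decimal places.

Collecting π: i = r* + (1 + 1.2) π − 1.2 π* + 1.13 ỹ
2.2 π = 3.88 − 2.2 + 1.2 × 2.9 − 1.13 × (-5.3) = 11.149
π = 11.149 / 2.2 = 5.07

5.07%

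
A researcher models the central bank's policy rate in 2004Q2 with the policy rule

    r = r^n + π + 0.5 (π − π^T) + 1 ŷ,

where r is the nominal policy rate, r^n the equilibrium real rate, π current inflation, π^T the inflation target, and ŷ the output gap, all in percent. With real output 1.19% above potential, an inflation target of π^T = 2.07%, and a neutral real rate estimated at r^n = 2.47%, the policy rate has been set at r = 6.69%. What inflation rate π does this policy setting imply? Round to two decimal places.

2.71%

Output 1.19% above potential → ŷ = 1.19.
Collecting π: r = r^n + (1 + 0.5) π − 0.5 π^T + 1 ŷ
1.5 π = 6.69 − 2.47 + 0.5 × 2.07 − 1 × 1.19 = 4.065
π = 4.065 / 1.5 = 2.71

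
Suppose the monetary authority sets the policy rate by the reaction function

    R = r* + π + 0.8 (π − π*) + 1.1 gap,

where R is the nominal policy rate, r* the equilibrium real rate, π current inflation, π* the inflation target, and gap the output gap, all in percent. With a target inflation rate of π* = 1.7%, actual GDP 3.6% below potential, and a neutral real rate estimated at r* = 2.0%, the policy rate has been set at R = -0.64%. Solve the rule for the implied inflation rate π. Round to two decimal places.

Output 3.6% below potential → gap = -3.6.
Collecting π: R = r* + (1 + 0.8) π − 0.8 π* + 1.1 gap
1.8 π = -0.64 − 2.0 + 0.8 × 1.7 − 1.1 × (-3.6) = 2.68
π = 2.68 / 1.8 = 1.49

1.49%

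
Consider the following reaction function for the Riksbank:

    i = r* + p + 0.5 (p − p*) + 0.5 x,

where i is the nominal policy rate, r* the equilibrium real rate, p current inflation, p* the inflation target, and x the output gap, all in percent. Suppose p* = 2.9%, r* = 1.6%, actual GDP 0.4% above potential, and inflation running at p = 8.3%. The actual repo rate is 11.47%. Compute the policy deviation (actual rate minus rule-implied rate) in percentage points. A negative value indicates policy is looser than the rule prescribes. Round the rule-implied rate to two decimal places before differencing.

Output 0.4% above potential → x = 0.4.
i = 1.6 + 8.3 + 0.5 × (8.3 − 2.9) + 0.5 × 0.4
   = 1.6 + 8.3 + 2.7 + 0.2 = 12.80
Deviation = 11.47 − 12.80 = -1.33 pp.

-1.33 pp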